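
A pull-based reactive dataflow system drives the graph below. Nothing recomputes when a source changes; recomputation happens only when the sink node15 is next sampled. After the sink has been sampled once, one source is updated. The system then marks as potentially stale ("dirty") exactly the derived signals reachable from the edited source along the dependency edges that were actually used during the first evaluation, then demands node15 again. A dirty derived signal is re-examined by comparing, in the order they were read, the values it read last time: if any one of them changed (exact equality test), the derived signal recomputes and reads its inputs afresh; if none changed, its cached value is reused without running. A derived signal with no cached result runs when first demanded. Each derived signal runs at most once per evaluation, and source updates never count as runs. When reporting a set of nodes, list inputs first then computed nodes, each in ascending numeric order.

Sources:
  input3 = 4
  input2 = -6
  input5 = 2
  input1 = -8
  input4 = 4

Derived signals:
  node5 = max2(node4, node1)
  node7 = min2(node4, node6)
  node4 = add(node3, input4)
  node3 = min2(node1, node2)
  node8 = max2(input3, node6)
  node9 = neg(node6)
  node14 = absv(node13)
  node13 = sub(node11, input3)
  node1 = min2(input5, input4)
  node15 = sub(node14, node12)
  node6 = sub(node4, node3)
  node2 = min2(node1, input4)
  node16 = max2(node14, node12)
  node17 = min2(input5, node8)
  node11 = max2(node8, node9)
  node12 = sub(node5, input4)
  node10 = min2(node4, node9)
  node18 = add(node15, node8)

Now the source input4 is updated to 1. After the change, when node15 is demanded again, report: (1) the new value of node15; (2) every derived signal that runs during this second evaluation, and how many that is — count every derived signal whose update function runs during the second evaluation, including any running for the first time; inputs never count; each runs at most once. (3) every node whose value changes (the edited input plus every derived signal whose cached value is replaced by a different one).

New value of node15: -1.
Derived signals that run: node1, node2, node3, node4, node5, node6, node8, node9, node11, node12, node15 — 11 in total.
Values that change: input4, node1, node2, node3, node4, node5, node6, node9, node12, node15.
Key observation: the cutoff stops propagation at node13 — its inputs' values are unchanged, so it reuses its cache.

First evaluation (everything demanded from the output):
  node1 = min2(2, 4) = 2
  node2 = min2(2, 4) = 2
  node3 = min2(2, 2) = 2
  node4 = add(2, 4) = 6
  node5 = max2(6, 2) = 6
  node6 = sub(6, 2) = 4
  node8 = max2(4, 4) = 4
  node9 = neg(4) = -4
  node11 = max2(4, -4) = 4
  node12 = sub(6, 4) = 2
  node13 = sub(4, 4) = 0
  node14 = absv(0) = 0
  node15 = sub(0, 2) = -2

Propagation after the edit:
  node1: runs — input4 4->1; result 1.
  node2: runs — node1 2->1; input4 4->1; result 1.
  node3: runs — node1 2->1; node2 2->1; result 1.
  node4: runs — node3 2->1; input4 4->1; result 2.
  node5: runs — node4 6->2; node1 2->1; result 2.
  node6: runs — node4 6->2; node3 2->1; result 1.
  node8: runs — node6 4->1; result 4 (same value as before).
  node9: runs — node6 4->1; result -1.
  node11: runs — node9 -4->-1; result 4 (same value as before).
  node12: runs — node5 6->2; input4 4->1; result 1.
  node13: checked — values it read are unchanged (node11 unchanged, input3 unchanged); reused cached 0 without running.
  node14: checked — values it read are unchanged (node13 unchanged); reused cached 0 without running.
  node15: runs — node12 2->1; result -1.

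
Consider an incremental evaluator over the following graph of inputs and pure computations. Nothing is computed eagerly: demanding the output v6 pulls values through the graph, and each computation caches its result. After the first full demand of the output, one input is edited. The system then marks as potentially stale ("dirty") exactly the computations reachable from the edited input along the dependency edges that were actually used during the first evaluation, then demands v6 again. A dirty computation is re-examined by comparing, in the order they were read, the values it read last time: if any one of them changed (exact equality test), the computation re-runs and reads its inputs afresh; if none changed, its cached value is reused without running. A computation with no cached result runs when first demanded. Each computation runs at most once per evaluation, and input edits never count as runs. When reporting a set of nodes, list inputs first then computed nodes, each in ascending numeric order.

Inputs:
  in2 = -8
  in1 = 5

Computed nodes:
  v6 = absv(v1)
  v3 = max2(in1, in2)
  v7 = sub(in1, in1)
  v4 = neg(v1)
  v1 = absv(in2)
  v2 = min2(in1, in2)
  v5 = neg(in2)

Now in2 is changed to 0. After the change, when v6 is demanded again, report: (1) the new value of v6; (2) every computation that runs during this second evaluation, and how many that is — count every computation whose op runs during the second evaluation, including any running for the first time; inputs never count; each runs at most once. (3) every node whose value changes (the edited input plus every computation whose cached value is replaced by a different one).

v6 now evaluates to 0.
Run set: v1, v6 (2 run).
Changed values: in2, v1, v6.

Initial pass — values computed on the first demand:
  v1 = absv(-8) = 8
  v6 = absv(8) = 8

Second demand — change propagation:
  v1: re-runs because in2 -8->0; new result 0.
  v6: re-runs because v1 8->0; new result 0.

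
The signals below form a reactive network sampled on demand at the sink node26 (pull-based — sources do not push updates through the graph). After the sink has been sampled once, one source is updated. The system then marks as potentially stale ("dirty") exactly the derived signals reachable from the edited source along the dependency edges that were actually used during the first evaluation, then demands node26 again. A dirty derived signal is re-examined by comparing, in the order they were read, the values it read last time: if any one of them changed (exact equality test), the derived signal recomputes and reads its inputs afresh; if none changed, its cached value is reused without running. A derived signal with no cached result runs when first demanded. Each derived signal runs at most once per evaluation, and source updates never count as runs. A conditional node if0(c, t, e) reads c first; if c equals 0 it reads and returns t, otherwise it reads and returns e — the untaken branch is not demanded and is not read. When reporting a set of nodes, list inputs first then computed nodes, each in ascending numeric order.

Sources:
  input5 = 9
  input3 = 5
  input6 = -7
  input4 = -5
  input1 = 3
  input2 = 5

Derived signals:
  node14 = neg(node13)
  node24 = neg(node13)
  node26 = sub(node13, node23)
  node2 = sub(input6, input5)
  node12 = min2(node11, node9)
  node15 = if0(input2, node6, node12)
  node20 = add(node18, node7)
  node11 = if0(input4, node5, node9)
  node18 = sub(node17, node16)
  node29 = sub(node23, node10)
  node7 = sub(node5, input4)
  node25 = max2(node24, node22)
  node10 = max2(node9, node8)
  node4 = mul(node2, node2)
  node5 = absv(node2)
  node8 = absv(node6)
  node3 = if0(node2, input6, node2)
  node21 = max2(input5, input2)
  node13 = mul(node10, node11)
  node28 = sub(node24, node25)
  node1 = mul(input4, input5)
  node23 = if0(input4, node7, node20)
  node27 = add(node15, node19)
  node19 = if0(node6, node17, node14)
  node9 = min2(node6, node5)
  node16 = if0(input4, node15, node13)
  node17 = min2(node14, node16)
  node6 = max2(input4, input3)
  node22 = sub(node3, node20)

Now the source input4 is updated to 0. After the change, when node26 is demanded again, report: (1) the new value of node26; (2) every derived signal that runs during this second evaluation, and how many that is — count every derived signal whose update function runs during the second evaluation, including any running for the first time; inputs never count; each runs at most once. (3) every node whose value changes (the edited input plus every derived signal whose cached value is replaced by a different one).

Initial pass — values computed on the first demand:
  node2 = sub(-7, 9) = -16
  node5 = absv(-16) = 16
  node6 = max2(-5, 5) = 5
  node7 = sub(16, -5) = 21
  node8 = absv(5) = 5
  node9 = min2(5, 16) = 5
  node10 = max2(5, 5) = 5
  node11 = if0(input4=-5 -> else branch node9) = 5
  node13 = mul(5, 5) = 25
  node14 = neg(25) = -25
  node16 = if0(input4=-5 -> else branch node13) = 25
  node17 = min2(-25, 25) = -25
  node18 = sub(-25, 25) = -50
  node20 = add(-50, 21) = -29
  node23 = if0(input4=-5 -> else branch node20) = -29
  node26 = sub(25, -29) = 54

Second demand — change propagation:
  node6: re-runs because input4 -5->0; new result 5 (unchanged).
  node7: re-runs because input4 -5->0; new result 16.
  node8: re-examined; everything it read last time is the same (node6 unchanged) — cache 5 kept, no run.
  node9: re-examined; everything it read last time is the same (node6 unchanged, node5 unchanged) — cache 5 kept, no run.
  node10: re-examined; everything it read last time is the same (node9 unchanged, node8 unchanged) — cache 5 kept, no run.
  node11: re-runs because input4 -5->0; new result 16.
  node13: re-runs because node11 5->16; new result 80.
  node14: dirty yet unreached — the second evaluation never asks for it.
  node16: dirty yet unreached — the second evaluation never asks for it.
  node17: dirty yet unreached — the second evaluation never asks for it.
  node18: dirty yet unreached — the second evaluation never asks for it.
  node20: dirty yet unreached — the second evaluation never asks for it.
  node23: re-runs because input4 -5->0; new result 16.
  node26: re-runs because node13 25->80; node23 -29->16; new result 64.

The important point: the flipped condition redirects demand; node14, node16, node17, node18, node20 are left stale, never re-checked.

node26 now evaluates to 64.
Run set: node6, node7, node11, node13, node23, node26 (6 run).
Changed values: input4, node7, node11, node13, node23, node26.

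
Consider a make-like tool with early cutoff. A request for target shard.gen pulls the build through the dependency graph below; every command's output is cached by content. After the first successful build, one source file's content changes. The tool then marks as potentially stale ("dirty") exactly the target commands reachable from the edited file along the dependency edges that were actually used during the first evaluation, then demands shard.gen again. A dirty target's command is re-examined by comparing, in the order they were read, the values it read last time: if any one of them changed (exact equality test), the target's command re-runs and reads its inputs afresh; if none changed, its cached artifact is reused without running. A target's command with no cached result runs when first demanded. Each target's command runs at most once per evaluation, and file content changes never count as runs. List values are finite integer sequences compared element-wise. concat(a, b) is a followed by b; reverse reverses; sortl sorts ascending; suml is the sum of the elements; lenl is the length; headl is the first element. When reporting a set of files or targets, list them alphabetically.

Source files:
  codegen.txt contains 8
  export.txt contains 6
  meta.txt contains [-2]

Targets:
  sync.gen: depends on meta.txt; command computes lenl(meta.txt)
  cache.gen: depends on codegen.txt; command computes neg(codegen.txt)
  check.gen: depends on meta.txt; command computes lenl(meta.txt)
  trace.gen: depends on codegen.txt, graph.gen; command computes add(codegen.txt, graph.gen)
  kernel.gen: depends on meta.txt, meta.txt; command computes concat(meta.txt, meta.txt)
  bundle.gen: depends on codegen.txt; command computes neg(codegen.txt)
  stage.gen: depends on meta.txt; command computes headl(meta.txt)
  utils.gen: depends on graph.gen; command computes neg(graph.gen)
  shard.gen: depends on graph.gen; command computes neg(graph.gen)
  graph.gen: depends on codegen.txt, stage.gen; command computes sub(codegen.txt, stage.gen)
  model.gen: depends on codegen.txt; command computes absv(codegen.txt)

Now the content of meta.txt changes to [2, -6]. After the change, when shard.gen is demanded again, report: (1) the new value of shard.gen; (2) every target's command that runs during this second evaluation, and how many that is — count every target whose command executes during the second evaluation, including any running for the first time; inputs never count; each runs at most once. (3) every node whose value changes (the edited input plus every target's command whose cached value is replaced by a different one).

Demanding shard.gen again yields -6.
3 target commands run: graph.gen, shard.gen, stage.gen.
The nodes whose values change: graph.gen, meta.txt, shard.gen, stage.gen.

First demand of the output computes:
  stage.gen = headl([-2]) = -2
  graph.gen = sub(8, -2) = 10
  shard.gen = neg(10) = -10

After the edit, cleaning proceeds:
  stage.gen: a read changed (meta.txt [-2]->[2, -6]) — executes, giving 2.
  graph.gen: a read changed (stage.gen -2->2) — executes, giving 6.
  shard.gen: a read changed (graph.gen 10->6) — executes, giving -6.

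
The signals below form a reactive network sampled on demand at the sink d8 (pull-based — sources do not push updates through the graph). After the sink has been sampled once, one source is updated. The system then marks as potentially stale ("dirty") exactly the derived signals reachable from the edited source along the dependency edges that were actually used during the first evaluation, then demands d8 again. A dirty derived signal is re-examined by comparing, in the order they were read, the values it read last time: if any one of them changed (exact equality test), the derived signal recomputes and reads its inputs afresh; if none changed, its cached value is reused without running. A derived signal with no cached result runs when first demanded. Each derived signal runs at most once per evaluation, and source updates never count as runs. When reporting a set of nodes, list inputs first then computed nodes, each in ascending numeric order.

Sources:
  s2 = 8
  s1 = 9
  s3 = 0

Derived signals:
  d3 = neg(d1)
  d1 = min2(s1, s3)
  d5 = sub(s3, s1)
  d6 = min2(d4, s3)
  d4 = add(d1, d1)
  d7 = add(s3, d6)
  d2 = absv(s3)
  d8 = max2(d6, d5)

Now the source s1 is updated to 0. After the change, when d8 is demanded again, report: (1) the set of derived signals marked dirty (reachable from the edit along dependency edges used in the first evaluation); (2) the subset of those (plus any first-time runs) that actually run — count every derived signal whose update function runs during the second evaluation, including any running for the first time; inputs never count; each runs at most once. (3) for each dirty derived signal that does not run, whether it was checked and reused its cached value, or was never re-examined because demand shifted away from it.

Dirty set: d1, d4, d5, d6, d8.
Run set: d1, d5, d8 (3 run).
Re-examined without running (cache reused): d4, d6.
The important point: at d4 every value read last time is unchanged, so the dirty flag clears without a run.

Initial pass — values computed on the first demand:
  d1 = min2(9, 0) = 0
  d4 = add(0, 0) = 0
  d5 = sub(0, 9) = -9
  d6 = min2(0, 0) = 0
  d8 = max2(0, -9) = 0

Second demand — change propagation:
  d1: re-runs because s1 9->0; new result 0 (unchanged).
  d4: re-examined; everything it read last time is the same (d1 unchanged, d1 unchanged) — cache 0 kept, no run.
  d5: re-runs because s1 9->0; new result 0.
  d6: re-examined; everything it read last time is the same (d4 unchanged, s3 unchanged) — cache 0 kept, no run.
  d8: re-runs because d5 -9->0; new result 0 (unchanged).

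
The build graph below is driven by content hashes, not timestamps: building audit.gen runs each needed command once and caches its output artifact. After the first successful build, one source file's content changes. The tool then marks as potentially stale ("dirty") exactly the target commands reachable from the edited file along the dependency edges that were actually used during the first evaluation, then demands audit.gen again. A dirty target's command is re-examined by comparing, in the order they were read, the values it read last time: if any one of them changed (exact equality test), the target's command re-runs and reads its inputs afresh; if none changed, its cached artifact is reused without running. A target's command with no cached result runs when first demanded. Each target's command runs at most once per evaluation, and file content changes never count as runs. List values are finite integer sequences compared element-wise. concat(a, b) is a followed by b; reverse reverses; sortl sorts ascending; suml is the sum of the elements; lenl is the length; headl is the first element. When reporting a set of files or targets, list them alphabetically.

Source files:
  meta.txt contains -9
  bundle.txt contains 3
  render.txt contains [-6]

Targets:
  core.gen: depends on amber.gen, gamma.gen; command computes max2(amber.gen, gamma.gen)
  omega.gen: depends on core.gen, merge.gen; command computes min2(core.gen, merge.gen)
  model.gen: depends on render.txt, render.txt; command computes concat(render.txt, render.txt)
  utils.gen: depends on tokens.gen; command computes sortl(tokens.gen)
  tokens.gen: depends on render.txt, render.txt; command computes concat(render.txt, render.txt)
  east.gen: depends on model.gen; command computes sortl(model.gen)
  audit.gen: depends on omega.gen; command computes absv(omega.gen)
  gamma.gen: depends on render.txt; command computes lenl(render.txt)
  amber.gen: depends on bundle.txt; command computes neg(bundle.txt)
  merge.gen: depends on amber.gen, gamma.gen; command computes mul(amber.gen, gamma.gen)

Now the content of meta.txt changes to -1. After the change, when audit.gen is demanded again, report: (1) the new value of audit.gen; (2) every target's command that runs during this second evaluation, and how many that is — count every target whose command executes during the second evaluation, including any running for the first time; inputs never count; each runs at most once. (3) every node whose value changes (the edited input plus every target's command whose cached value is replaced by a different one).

audit.gen now evaluates to 3.
Run set: none (0 run).
Changed values: meta.txt.
The important point: nothing the output needs ever reads meta.txt, so the edit is invisible to it.

Initial pass — values computed on the first demand:
  amber.gen = neg(3) = -3
  gamma.gen = lenl([-6]) = 1
  core.gen = max2(-3, 1) = 1
  merge.gen = mul(-3, 1) = -3
  omega.gen = min2(1, -3) = -3
  audit.gen = absv(-3) = 3

Second demand — change propagation:
  no demanded computation ever read meta.txt, so the edit dirties nothing and nothing runs.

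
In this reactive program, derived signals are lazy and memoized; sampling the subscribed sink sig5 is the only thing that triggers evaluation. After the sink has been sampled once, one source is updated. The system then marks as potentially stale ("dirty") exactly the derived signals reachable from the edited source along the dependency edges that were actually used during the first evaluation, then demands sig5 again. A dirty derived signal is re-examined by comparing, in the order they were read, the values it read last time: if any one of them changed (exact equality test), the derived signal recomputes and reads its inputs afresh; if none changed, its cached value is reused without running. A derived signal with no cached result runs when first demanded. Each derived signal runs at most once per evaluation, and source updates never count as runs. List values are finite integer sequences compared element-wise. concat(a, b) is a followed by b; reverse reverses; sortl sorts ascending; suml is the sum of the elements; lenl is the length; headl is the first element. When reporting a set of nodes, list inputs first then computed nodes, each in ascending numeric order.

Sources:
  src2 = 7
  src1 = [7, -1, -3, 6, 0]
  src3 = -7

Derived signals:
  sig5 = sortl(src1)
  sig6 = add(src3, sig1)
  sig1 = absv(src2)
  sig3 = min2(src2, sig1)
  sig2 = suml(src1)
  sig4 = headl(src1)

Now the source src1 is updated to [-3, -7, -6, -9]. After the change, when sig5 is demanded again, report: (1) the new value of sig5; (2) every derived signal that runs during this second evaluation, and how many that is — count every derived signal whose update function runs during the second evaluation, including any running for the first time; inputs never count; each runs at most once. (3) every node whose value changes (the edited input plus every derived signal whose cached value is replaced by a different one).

Demanding sig5 again yields [-9, -7, -6, -3].
1 derived signals run: sig5.
The nodes whose values change: src1, sig5.

First demand of the output computes:
  sig5 = sortl([7, -1, -3, 6, 0]) = [-3, -1, 0, 6, 7]

After the edit, cleaning proceeds:
  sig5: a read changed (src1 [7, -1, -3, 6, 0]->[-3, -7, -6, -9]) — executes, giving [-9, -7, -6, -3].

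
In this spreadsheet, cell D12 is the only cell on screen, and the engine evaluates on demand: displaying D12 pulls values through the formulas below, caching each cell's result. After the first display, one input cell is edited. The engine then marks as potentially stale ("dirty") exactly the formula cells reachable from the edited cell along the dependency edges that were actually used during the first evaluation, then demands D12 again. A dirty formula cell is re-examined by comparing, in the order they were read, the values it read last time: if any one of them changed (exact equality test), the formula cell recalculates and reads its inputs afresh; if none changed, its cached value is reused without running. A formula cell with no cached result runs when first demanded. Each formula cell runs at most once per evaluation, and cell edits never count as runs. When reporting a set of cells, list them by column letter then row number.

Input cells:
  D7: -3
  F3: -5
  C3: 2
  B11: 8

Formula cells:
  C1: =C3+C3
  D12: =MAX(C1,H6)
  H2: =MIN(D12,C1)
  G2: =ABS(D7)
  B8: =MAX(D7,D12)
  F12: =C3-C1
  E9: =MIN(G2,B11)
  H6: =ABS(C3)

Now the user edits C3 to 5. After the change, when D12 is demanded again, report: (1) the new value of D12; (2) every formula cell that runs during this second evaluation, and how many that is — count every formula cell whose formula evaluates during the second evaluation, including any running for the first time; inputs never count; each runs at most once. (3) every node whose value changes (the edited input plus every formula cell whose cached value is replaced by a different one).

D12 now evaluates to 10.
Run set: C1, D12, H6 (3 run).
Changed values: C1, C3, D12, H6.

Initial pass — values computed on the first demand:
  C1 = 2 + 2 = 4
  H6 = ABS(2) = 2
  D12 = MAX(4, 2) = 4

Second demand — change propagation:
  C1: re-runs because C3 2->5; C3 2->5; new result 10.
  H6: re-runs because C3 2->5; new result 5.
  D12: re-runs because C1 4->10; H6 2->5; new result 10.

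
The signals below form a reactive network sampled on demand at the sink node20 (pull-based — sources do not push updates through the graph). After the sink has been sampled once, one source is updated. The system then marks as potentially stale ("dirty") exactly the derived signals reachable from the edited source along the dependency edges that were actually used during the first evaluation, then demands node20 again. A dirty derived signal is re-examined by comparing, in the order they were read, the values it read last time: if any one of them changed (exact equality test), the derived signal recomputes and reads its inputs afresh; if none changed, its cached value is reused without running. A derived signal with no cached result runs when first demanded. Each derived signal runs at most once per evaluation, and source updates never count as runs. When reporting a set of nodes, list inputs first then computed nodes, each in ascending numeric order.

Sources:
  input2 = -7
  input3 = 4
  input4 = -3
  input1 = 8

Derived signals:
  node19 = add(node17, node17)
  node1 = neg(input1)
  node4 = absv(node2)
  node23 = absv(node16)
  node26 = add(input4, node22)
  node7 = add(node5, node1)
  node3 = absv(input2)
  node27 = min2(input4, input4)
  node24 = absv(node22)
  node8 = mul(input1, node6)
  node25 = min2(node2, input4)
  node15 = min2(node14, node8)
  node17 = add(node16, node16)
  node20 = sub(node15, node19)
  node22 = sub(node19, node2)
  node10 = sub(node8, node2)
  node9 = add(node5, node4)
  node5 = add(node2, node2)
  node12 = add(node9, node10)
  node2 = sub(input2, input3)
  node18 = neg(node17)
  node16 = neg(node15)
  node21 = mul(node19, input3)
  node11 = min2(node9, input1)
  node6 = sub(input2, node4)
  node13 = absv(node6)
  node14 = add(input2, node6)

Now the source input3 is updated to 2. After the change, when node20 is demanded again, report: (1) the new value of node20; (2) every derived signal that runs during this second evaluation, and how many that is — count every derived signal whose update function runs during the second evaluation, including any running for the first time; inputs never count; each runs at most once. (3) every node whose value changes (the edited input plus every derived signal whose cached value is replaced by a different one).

Initial pass — values computed on the first demand:
  node2 = sub(-7, 4) = -11
  node4 = absv(-11) = 11
  node6 = sub(-7, 11) = -18
  node8 = mul(8, -18) = -144
  node14 = add(-7, -18) = -25
  node15 = min2(-25, -144) = -144
  node16 = neg(-144) = 144
  node17 = add(144, 144) = 288
  node19 = add(288, 288) = 576
  node20 = sub(-144, 576) = -720

Second demand — change propagation:
  node2: re-runs because input3 4->2; new result -9.
  node4: re-runs because node2 -11->-9; new result 9.
  node6: re-runs because node4 11->9; new result -16.
  node8: re-runs because node6 -18->-16; new result -128.
  node14: re-runs because node6 -18->-16; new result -23.
  node15: re-runs because node14 -25->-23; node8 -144->-128; new result -128.
  node16: re-runs because node15 -144->-128; new result 128.
  node17: re-runs because node16 144->128; node16 144->128; new result 256.
  node19: re-runs because node17 288->256; node17 288->256; new result 512.
  node20: re-runs because node15 -144->-128; node19 576->512; new result -640.

node20 now evaluates to -640.
Run set: node2, node4, node6, node8, node14, node15, node16, node17, node19, node20 (10 run).
Changed values: input3, node2, node4, node6, node8, node14, node15, node16, node17, node19, node20.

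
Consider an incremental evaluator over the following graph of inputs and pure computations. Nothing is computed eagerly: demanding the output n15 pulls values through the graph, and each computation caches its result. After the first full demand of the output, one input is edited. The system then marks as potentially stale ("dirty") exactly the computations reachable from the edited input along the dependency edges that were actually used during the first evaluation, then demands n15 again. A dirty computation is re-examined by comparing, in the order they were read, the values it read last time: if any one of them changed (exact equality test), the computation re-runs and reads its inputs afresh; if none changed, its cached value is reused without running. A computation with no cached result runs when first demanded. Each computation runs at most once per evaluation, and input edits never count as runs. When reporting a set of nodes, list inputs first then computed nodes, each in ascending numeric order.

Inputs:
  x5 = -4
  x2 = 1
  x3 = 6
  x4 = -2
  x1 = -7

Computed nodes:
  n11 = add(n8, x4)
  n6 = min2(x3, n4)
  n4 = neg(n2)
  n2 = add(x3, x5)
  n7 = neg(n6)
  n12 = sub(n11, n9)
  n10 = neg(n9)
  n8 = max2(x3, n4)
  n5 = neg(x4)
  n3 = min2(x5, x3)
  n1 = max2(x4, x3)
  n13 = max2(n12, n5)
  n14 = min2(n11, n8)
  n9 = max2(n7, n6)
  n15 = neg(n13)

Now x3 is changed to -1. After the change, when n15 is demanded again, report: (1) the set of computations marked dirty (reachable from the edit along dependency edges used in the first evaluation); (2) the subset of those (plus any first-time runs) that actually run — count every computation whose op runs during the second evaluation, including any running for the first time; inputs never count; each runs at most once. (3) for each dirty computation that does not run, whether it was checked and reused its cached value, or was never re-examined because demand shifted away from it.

Dirty set: n2, n4, n6, n7, n8, n9, n11, n12, n13, n15.
Run set: n2, n4, n6, n7, n8, n9, n11, n12 (8 run).
Re-examined without running (cache reused): n13, n15.
The important point: n12 recomputes to an identical value, and the output ends up unchanged.

Initial pass — values computed on the first demand:
  n2 = add(6, -4) = 2
  n4 = neg(2) = -2
  n5 = neg(-2) = 2
  n6 = min2(6, -2) = -2
  n7 = neg(-2) = 2
  n8 = max2(6, -2) = 6
  n9 = max2(2, -2) = 2
  n11 = add(6, -2) = 4
  n12 = sub(4, 2) = 2
  n13 = max2(2, 2) = 2
  n15 = neg(2) = -2

Second demand — change propagation:
  n2: re-runs because x3 6->-1; new result -5.
  n4: re-runs because n2 2->-5; new result 5.
  n6: re-runs because x3 6->-1; n4 -2->5; new result -1.
  n7: re-runs because n6 -2->-1; new result 1.
  n8: re-runs because x3 6->-1; n4 -2->5; new result 5.
  n9: re-runs because n7 2->1; n6 -2->-1; new result 1.
  n11: re-runs because n8 6->5; new result 3.
  n12: re-runs because n11 4->3; n9 2->1; new result 2 (unchanged).
  n13: re-examined; everything it read last time is the same (n12 unchanged, n5 unchanged) — cache 2 kept, no run.
  n15: re-examined; everything it read last time is the same (n13 unchanged) — cache -2 kept, no run.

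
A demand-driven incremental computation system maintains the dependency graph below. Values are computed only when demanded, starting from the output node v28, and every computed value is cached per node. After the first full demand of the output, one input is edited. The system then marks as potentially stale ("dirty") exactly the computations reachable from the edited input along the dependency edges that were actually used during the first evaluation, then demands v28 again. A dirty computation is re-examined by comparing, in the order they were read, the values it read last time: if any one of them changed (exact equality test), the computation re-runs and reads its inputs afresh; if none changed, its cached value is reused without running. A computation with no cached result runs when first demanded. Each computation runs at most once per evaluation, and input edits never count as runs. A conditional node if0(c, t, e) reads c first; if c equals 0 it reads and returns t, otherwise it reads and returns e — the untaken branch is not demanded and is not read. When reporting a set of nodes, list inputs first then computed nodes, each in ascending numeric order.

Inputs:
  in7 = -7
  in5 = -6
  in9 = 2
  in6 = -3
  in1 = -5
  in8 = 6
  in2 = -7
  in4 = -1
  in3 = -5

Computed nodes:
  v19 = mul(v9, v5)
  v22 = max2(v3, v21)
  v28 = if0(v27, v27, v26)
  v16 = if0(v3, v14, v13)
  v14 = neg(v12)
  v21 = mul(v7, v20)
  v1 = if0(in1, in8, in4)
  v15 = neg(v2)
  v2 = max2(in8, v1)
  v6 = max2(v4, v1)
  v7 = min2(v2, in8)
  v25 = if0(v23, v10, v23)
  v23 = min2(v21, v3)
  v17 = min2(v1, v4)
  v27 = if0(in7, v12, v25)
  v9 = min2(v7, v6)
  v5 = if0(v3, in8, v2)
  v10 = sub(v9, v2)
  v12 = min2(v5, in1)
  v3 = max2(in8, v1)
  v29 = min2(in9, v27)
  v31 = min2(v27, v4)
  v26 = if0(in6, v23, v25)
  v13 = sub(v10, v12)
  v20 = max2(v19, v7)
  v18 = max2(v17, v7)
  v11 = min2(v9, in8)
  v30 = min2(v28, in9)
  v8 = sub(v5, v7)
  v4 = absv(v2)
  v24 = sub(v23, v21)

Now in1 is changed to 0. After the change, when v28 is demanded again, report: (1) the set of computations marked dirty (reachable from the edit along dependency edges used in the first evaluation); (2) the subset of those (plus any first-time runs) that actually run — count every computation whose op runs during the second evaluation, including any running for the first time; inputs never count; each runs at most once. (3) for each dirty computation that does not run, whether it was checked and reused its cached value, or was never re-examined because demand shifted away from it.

Marked dirty: v1, v2, v3, v4, v5, v6, v7, v9, v19, v20, v21, v23, v25, v26, v27, v28.
Computations that run: v1, v2, v3, v6 — 4 in total.
Checked but reused from cache: v4, v5, v7, v9, v19, v20, v21, v23, v25, v26, v27, v28.
Key observation: the cutoff stops propagation at v4 — its inputs' values are unchanged, so it reuses its cache.

First evaluation (everything demanded from the output):
  v1 = if0(in1=-5 -> else branch in4) = -1
  v2 = max2(6, -1) = 6
  v3 = max2(6, -1) = 6
  v4 = absv(6) = 6
  v5 = if0(v3=6 -> else branch v2) = 6
  v6 = max2(6, -1) = 6
  v7 = min2(6, 6) = 6
  v9 = min2(6, 6) = 6
  v19 = mul(6, 6) = 36
  v20 = max2(36, 6) = 36
  v21 = mul(6, 36) = 216
  v23 = min2(216, 6) = 6
  v25 = if0(v23=6 -> else branch v23) = 6
  v26 = if0(in6=-3 -> else branch v25) = 6
  v27 = if0(in7=-7 -> else branch v25) = 6
  v28 = if0(v27=6 -> else branch v26) = 6

Propagation after the edit:
  v1: runs — in1 -5->0; result 6.
  v2: runs — v1 -1->6; result 6 (same value as before).
  v3: runs — v1 -1->6; result 6 (same value as before).
  v4: checked — values it read are unchanged (v2 unchanged); reused cached 6 without running.
  v5: checked — values it read are unchanged (v3 unchanged, v2 unchanged); reused cached 6 without running.
  v6: runs — v1 -1->6; result 6 (same value as before).
  v7: checked — values it read are unchanged (v2 unchanged, in8 unchanged); reused cached 6 without running.
  v9: checked — values it read are unchanged (v7 unchanged, v6 unchanged); reused cached 6 without running.
  v19: checked — values it read are unchanged (v9 unchanged, v5 unchanged); reused cached 36 without running.
  v20: checked — values it read are unchanged (v19 unchanged, v7 unchanged); reused cached 36 without running.
  v21: checked — values it read are unchanged (v7 unchanged, v20 unchanged); reused cached 216 without running.
  v23: checked — values it read are unchanged (v21 unchanged, v3 unchanged); reused cached 6 without running.
  v25: checked — values it read are unchanged (v23 unchanged, v23 unchanged); reused cached 6 without running.
  v26: checked — values it read are unchanged (in6 unchanged, v25 unchanged); reused cached 6 without running.
  v27: checked — values it read are unchanged (in7 unchanged, v25 unchanged); reused cached 6 without running.
  v28: checked — values it read are unchanged (v27 unchanged, v26 unchanged); reused cached 6 without running.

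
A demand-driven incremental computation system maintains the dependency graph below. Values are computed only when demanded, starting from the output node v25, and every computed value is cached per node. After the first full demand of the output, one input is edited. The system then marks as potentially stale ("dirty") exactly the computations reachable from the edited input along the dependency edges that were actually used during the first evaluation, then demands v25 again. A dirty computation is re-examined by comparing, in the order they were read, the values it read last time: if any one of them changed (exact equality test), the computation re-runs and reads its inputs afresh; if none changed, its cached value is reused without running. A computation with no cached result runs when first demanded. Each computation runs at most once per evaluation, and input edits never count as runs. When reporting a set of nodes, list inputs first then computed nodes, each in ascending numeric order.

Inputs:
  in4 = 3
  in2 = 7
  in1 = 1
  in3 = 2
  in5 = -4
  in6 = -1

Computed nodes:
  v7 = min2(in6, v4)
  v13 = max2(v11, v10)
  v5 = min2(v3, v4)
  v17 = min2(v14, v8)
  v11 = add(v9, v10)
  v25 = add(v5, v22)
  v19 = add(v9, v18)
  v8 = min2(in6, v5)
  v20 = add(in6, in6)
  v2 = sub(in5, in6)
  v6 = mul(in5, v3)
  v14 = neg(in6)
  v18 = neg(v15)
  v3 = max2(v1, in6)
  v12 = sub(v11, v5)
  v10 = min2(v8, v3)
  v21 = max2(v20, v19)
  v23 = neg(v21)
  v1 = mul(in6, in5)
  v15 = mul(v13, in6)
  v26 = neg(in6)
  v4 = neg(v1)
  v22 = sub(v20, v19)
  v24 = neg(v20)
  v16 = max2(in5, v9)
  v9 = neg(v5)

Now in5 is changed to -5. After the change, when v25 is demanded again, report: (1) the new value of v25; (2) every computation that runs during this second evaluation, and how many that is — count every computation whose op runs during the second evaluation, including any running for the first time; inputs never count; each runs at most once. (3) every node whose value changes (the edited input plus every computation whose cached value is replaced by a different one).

New value of v25: -12.
Computations that run: v1, v3, v4, v5, v8, v9, v10, v11, v13, v19, v22, v25 — 12 in total.
Values that change: in5, v1, v3, v4, v5, v8, v9, v10, v19, v22, v25.
Key observation: the cutoff stops propagation at v15 — its inputs' values are unchanged, so it reuses its cache.

First evaluation (everything demanded from the output):
  v1 = mul(-1, -4) = 4
  v3 = max2(4, -1) = 4
  v4 = neg(4) = -4
  v5 = min2(4, -4) = -4
  v8 = min2(-1, -4) = -4
  v9 = neg(-4) = 4
  v10 = min2(-4, 4) = -4
  v11 = add(4, -4) = 0
  v13 = max2(0, -4) = 0
  v15 = mul(0, -1) = 0
  v18 = neg(0) = 0
  v19 = add(4, 0) = 4
  v20 = add(-1, -1) = -2
  v22 = sub(-2, 4) = -6
  v25 = add(-4, -6) = -10

Propagation after the edit:
  v1: runs — in5 -4->-5; result 5.
  v3: runs — v1 4->5; result 5.
  v4: runs — v1 4->5; result -5.
  v5: runs — v3 4->5; v4 -4->-5; result -5.
  v8: runs — v5 -4->-5; result -5.
  v9: runs — v5 -4->-5; result 5.
  v10: runs — v8 -4->-5; v3 4->5; result -5.
  v11: runs — v9 4->5; v10 -4->-5; result 0 (same value as before).
  v13: runs — v10 -4->-5; result 0 (same value as before).
  v15: checked — values it read are unchanged (v13 unchanged, in6 unchanged); reused cached 0 without running.
  v18: checked — values it read are unchanged (v15 unchanged); reused cached 0 without running.
  v19: runs — v9 4->5; result 5.
  v22: runs — v19 4->5; result -7.
  v25: runs — v5 -4->-5; v22 -6->-7; result -12.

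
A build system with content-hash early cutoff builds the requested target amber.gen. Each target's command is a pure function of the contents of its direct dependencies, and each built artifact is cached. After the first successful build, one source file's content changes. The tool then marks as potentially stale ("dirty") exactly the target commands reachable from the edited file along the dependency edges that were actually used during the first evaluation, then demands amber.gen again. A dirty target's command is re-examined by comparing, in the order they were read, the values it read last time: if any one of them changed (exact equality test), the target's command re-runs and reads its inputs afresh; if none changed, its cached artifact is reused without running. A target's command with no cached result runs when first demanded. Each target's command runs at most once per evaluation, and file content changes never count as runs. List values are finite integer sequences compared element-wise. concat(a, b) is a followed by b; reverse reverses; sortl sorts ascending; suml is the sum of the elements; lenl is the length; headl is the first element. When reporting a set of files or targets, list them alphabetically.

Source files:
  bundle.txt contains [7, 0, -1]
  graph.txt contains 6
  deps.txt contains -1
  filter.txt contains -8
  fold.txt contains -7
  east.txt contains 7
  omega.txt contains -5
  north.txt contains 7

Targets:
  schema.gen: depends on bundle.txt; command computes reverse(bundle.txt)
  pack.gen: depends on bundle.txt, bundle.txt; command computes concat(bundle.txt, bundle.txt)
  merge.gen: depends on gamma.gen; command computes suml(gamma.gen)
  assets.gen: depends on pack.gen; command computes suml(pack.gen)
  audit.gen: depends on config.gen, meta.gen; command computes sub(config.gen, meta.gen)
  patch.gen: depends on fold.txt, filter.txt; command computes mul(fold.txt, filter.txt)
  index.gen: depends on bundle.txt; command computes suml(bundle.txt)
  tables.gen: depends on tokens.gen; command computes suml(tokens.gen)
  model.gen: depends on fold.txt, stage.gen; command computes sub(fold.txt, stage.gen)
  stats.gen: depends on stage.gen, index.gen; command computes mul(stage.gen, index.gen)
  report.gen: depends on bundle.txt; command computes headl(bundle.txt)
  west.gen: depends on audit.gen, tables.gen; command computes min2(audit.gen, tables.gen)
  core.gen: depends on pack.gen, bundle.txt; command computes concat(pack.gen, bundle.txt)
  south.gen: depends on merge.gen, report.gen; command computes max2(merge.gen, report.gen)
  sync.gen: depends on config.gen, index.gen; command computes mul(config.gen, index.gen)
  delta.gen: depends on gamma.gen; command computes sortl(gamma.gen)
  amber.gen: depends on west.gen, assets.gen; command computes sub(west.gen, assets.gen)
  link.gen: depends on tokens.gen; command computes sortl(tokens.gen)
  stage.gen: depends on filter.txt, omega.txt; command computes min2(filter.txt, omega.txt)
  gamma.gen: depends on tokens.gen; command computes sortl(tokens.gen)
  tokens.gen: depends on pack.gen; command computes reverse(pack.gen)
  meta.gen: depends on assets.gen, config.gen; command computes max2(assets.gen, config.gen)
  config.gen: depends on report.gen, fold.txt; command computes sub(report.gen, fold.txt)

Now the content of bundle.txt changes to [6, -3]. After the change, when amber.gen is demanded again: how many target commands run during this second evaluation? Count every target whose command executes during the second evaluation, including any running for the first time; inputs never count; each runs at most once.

Target commands that run: amber.gen, assets.gen, audit.gen, config.gen, meta.gen, pack.gen, report.gen, tables.gen, tokens.gen, west.gen — 10 in total.

First evaluation (everything demanded from the output):
  pack.gen = concat([7, 0, -1], [7, 0, -1]) = [7, 0, -1, 7, 0, -1]
  assets.gen = suml([7, 0, -1, 7, 0, -1]) = 12
  report.gen = headl([7, 0, -1]) = 7
  config.gen = sub(7, -7) = 14
  meta.gen = max2(12, 14) = 14
  audit.gen = sub(14, 14) = 0
  tokens.gen = reverse([7, 0, -1, 7, 0, -1]) = [-1, 0, 7, -1, 0, 7]
  tables.gen = suml([-1, 0, 7, -1, 0, 7]) = 12
  west.gen = min2(0, 12) = 0
  amber.gen = sub(0, 12) = -12

Propagation after the edit:
  pack.gen: runs — bundle.txt [7, 0, -1]->[6, -3]; bundle.txt [7, 0, -1]->[6, -3]; result [6, -3, 6, -3].
  assets.gen: runs — pack.gen [7, 0, -1, 7, 0, -1]->[6, -3, 6, -3]; result 6.
  report.gen: runs — bundle.txt [7, 0, -1]->[6, -3]; result 6.
  config.gen: runs — report.gen 7->6; result 13.
  meta.gen: runs — assets.gen 12->6; config.gen 14->13; result 13.
  audit.gen: runs — config.gen 14->13; meta.gen 14->13; result 0 (same value as before).
  tokens.gen: runs — pack.gen [7, 0, -1, 7, 0, -1]->[6, -3, 6, -3]; result [-3, 6, -3, 6].
  tables.gen: runs — tokens.gen [-1, 0, 7, -1, 0, 7]->[-3, 6, -3, 6]; result 6.
  west.gen: runs — tables.gen 12->6; result 0 (same value as before).
  amber.gen: runs — assets.gen 12->6; result -6.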